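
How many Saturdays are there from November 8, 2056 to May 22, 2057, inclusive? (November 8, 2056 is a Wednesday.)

28

November 8, 2056 is a Wednesday; the first Saturday on or after it is November 11, 2056 (3 days later).
From November 11, 2056 to May 22, 2057: 19 + 31 + 31 + 28 + 31 + 30 + 22 = 192 days (rest of November, December, January, February, March, April, May).
192 ÷ 7 = 27 full weeks with remainder 3, so 27 more Saturdays after the first → 28.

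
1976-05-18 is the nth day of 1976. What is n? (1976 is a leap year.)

Days in months before May: 31 + 29 + 31 + 30 = 121.
Plus 18 days into May → day 139.

139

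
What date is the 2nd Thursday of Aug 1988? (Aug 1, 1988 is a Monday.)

Aug 1988 begins on a Monday, so the first Thursday is Aug 4 (3 days later).
The 2nd Thursday is 1 weeks later: 4 + 7 = 11.

Aug 11, 1988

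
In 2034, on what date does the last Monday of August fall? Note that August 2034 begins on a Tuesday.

August 2034 begins on a Tuesday, so the first Monday is August 7 (6 days later).
August 2034 has 31 days. Adding weeks: 7, 14, 21, 28 — the last one ≤ 31 is the 28th.

August 28, 2034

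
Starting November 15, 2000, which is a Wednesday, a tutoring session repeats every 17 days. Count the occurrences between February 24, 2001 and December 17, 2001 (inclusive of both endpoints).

18

Occurrences land 17·i days after November 15, 2000 for i = 0, 1, 2, …
February 24, 2001 is 101 days after the start; 101 ÷ 17 = 5 remainder 16; since the remainder is 16, round up to i = 6. First occurrence in the window: #7 on February 25, 2001 (6×17 = 102 days in).
December 17, 2001 is 397 days after the start; 397 ÷ 17 = 23 remainder 6. Last occurrence in the window: #24 on December 11, 2001.
Occurrences #7 through #24: 18 in total.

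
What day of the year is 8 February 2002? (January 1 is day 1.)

Days in months before February: 31 = 31.
Plus 8 days into February → day 39.

39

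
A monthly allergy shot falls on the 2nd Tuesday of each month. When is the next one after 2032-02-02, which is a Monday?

2032-02-10

February 2032 starts on a Sunday; its first Tuesday is the 3rd, so the 2nd Tuesday is the 10th — 2032-02-10.
2032-02-10 is after 2032-02-02, so that is the next one.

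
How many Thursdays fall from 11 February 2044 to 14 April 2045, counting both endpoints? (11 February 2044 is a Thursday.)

62

11 February 2044 is a Thursday; the first Thursday on or after it is 11 February 2044.
From 11 February 2044 to 14 April 2045: 324 + 104 = 428 days (rest of 2044, to 14 April 2045 in 2045).
428 ÷ 7 = 61 full weeks with remainder 1, so 61 more Thursdays after the first → 62.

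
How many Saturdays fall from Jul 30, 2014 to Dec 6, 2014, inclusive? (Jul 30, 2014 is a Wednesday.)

Jul 30, 2014 is a Wednesday; the first Saturday on or after it is Aug 2, 2014 (3 days later).
From Aug 2, 2014 to Dec 6, 2014: 29 + 30 + 31 + 30 + 6 = 126 days (rest of Aug, Sep, Oct, Nov, Dec).
126 ÷ 7 = 18 full weeks with remainder 0, so 18 more Saturdays after the first → 19.

19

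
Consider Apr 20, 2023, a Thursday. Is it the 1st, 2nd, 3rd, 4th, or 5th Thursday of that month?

3rd

Day 20 falls in week ⌈20/7⌉ of the month.
Days 1–7 hold the 1st Thursday, 8–14 the 2nd, 15–21 the 3rd, 22–28 the 4th, 29–31 the 5th.
20 is in the range for the 3rd.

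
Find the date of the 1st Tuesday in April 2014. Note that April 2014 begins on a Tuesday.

April 2014 begins on a Tuesday, so the first Tuesday is April 1.

April 1, 2014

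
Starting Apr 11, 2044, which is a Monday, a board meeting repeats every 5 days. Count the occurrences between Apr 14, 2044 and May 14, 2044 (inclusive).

6

Occurrences land 5·i days after Apr 11, 2044 for i = 0, 1, 2, …
Apr 14, 2044 is 3 days after the start; 3 ÷ 5 = 0 remainder 3; since the remainder is 3, round up to i = 1. First occurrence in the window: #2 on Apr 16, 2044 (1×5 = 5 days in).
May 14, 2044 is 33 days after the start; 33 ÷ 5 = 6 remainder 3. Last occurrence in the window: #7 on May 11, 2044.
Occurrences #2 through #7: 6 in total.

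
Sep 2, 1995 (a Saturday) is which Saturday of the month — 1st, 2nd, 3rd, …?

1st

Day 2 falls in week ⌈2/7⌉ of the month.
Days 1–7 hold the 1st Saturday, 8–14 the 2nd, 15–21 the 3rd, 22–28 the 4th, 29–31 the 5th.
2 is in the range for the 1st.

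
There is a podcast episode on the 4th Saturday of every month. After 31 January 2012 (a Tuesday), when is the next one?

January 2012 starts on a Sunday; its first Saturday is the 7th, so the 4th Saturday is the 28th — 28 January 2012.
That is not after 31 January 2012, so look at February 2012.
February 2012 starts on a Wednesday; its first Saturday is the 4th, so the 4th Saturday is the 25th — 25 February 2012.

25 February 2012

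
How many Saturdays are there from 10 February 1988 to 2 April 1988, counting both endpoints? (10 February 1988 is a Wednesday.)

8

10 February 1988 is a Wednesday; the first Saturday on or after it is 13 February 1988 (3 days later).
From 13 February 1988 to 2 April 1988: 16 + 31 + 2 = 49 days (rest of February, March, April).
49 ÷ 7 = 7 full weeks with remainder 0, so 7 more Saturdays after the first → 8.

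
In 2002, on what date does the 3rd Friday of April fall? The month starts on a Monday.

April 2002 begins on a Monday, so the first Friday is April 5 (4 days later).
The 3rd Friday is 2 weeks later: 5 + 14 = 19.

April 19, 2002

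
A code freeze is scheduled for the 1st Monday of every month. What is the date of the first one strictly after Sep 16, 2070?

Oct 6, 2070

Sep 2070 starts on a Monday, so its 1st Monday is Sep 1, 2070.
That is not after Sep 16, 2070, so look at Oct 2070.
Oct 2070 starts on a Wednesday, so its 1st Monday is Oct 6, 2070 (5 days in).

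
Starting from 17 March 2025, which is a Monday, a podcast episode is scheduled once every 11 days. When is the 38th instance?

28 April 2026

The 38th occurrence is 37 intervals after the first: 37 × 11 = 407 days after 17 March 2025.
March has 31 days — 14 days to the end of March leaves 393.
April has 30 days (363 left).
May has 31 days (332 left).
June has 30 days (302 left).
July has 31 days (271 left).
August has 31 days (240 left).
September has 30 days (210 left).
October has 31 days (179 left).
November has 30 days (149 left).
December has 31 days (118 left).
January has 31 days (87 left).
February has 28 days (59 left).
March has 31 days (28 left).
28 days into April → 28 April 2026.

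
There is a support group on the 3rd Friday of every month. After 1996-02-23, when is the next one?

February 1996 starts on a Thursday; its first Friday is the 2nd, so the 3rd Friday is the 16th — 1996-02-16.
That is not after 1996-02-23, so look at March 1996.
March 1996 starts on a Friday; its first Friday is the 1st, so the 3rd Friday is the 15th — 1996-03-15.

1996-03-15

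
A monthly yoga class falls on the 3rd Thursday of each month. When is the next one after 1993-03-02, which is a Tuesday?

March 1993 starts on a Monday; its first Thursday is the 4th, so the 3rd Thursday is the 18th — 1993-03-18.
1993-03-18 is after 1993-03-02, so that is the next one.

1993-03-18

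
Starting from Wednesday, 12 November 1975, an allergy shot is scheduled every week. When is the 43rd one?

1 September 1976

The 43rd occurrence is 42 intervals after the first: 42 × 7 = 294 days after 12 November 1975.
November has 30 days — 18 days to the end of November leaves 276.
December has 31 days (245 left).
January has 31 days (214 left).
February has 29 days (185 left).
March has 31 days (154 left).
April has 30 days (124 left).
May has 31 days (93 left).
June has 30 days (63 left).
July has 31 days (32 left).
August has 31 days (1 left).
1 day into September → 1 September 1976.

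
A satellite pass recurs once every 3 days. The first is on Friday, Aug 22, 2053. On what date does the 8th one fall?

The 8th occurrence is 7 intervals after the first: 7 × 3 = 21 days after Aug 22, 2053.
Aug has 31 days — 9 days to the end of Aug leaves 12.
12 days into Sep → Sep 12, 2053.

Sep 12, 2053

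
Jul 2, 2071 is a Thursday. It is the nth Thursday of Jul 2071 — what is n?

1st

Day 2 falls in week ⌈2/7⌉ of the month.
Days 1–7 hold the 1st Thursday, 8–14 the 2nd, 15–21 the 3rd, 22–28 the 4th, 29–31 the 5th.
2 is in the range for the 1st.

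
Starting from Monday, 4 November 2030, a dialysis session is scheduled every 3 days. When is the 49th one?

28 March 2031

The 49th occurrence is 48 intervals after the first: 48 × 3 = 144 days after 4 November 2030.
November has 30 days — 26 days to the end of November leaves 118.
December has 31 days (87 left).
January has 31 days (56 left).
February has 28 days (28 left).
28 days into March → 28 March 2031.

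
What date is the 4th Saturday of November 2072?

2072-11-26

November 2072 begins on a Tuesday, so the first Saturday is November 5 (4 days later).
The 4th Saturday is 3 weeks later: 5 + 21 = 26.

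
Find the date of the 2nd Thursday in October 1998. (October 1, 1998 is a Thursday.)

October 1998 begins on a Thursday, so the first Thursday is October 1.
The 2nd Thursday is 1 weeks later: 1 + 7 = 8.

October 8, 1998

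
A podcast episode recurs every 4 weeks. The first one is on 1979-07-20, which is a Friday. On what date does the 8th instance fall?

1980-02-01

The 8th occurrence is 7 intervals after the first: 7 × 28 = 196 days after 1979-07-20.
July has 31 days — 11 days to the end of July leaves 185.
August has 31 days (154 left).
September has 30 days (124 left).
October has 31 days (93 left).
November has 30 days (63 left).
December has 31 days (32 left).
January has 31 days (1 left).
1 day into February → 1980-02-01.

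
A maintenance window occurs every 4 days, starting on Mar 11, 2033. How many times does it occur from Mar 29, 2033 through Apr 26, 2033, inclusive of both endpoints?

Occurrences land 4·i days after Mar 11, 2033 for i = 0, 1, 2, …
Mar 29, 2033 is 18 days after the start; 18 ÷ 4 = 4 remainder 2; since the remainder is 2, round up to i = 5. First occurrence in the window: #6 on Mar 31, 2033 (5×4 = 20 days in).
Apr 26, 2033 is 46 days after the start; 46 ÷ 4 = 11 remainder 2. Last occurrence in the window: #12 on Apr 24, 2033.
Occurrences #6 through #12: 7 in total.

7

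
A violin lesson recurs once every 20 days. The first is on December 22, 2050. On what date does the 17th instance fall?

The 17th occurrence is 16 intervals after the first: 16 × 20 = 320 days after December 22, 2050.
December has 31 days — 9 days to the end of December leaves 311.
January has 31 days (280 left).
February has 28 days (252 left).
March has 31 days (221 left).
April has 30 days (191 left).
May has 31 days (160 left).
June has 30 days (130 left).
July has 31 days (99 left).
August has 31 days (68 left).
September has 30 days (38 left).
October has 31 days (7 left).
7 days into November → November 7, 2051.

November 7, 2051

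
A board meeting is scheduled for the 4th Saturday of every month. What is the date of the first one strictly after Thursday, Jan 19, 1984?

Jan 28, 1984

Jan 1984 starts on a Sunday; its first Saturday is the 7th, so the 4th Saturday is the 28th — Jan 28, 1984.
Jan 28, 1984 is after Jan 19, 1984, so that is the next one.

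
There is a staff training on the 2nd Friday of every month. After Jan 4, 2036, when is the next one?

Jan 11, 2036

Jan 2036 starts on a Tuesday; its first Friday is the 4th, so the 2nd Friday is the 11th — Jan 11, 2036.
Jan 11, 2036 is after Jan 4, 2036, so that is the next one.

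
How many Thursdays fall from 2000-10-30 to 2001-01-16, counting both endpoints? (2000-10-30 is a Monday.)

11

2000-10-30 is a Monday; the first Thursday on or after it is 2000-11-02 (3 days later).
From 2000-11-02 to 2001-01-16: 28 + 31 + 16 = 75 days (rest of November, December, January).
75 ÷ 7 = 10 full weeks with remainder 5, so 10 more Thursdays after the first → 11.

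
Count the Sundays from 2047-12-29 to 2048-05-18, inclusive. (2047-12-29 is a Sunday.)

2047-12-29 is a Sunday; the first Sunday on or after it is 2047-12-29.
From 2047-12-29 to 2048-05-18: 2 + 31 + 29 + 31 + 30 + 18 = 141 days (rest of December, January, February, March, April, May).
141 ÷ 7 = 20 full weeks with remainder 1, so 20 more Sundays after the first → 21.

21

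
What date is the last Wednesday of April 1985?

April 1985 begins on a Monday, so the first Wednesday is April 3 (2 days later).
April 1985 has 30 days. Adding weeks: 3, 10, 17, 24 — the last one ≤ 30 is the 24th.

24 April 1985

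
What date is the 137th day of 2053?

May 17, 2053

January has 31 days (137 − 31 = 106 remain).
February has 28 days (106 − 28 = 78 remain).
March has 31 days (78 − 31 = 47 remain).
April has 30 days (47 − 30 = 17 remain).
17 into May → May 17.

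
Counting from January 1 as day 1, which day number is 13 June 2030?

Days in months before June: 31 + 28 + 31 + 30 + 31 = 151.
Plus 13 days into June → day 164.

164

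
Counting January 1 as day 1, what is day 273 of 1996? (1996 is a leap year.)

Jan has 31 days (273 − 31 = 242 remain).
Feb has 29 days (242 − 29 = 213 remain).
Mar has 31 days (213 − 31 = 182 remain).
Apr has 30 days (182 − 30 = 152 remain).
May has 31 days (152 − 31 = 121 remain).
Jun has 30 days (121 − 30 = 91 remain).
Jul has 31 days (91 − 31 = 60 remain).
Aug has 31 days (60 − 31 = 29 remain).
29 into Sep → Sep 29.

Sep 29, 1996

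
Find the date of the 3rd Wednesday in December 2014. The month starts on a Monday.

December 2014 begins on a Monday, so the first Wednesday is December 3 (2 days later).
The 3rd Wednesday is 2 weeks later: 3 + 14 = 17.

2014-12-17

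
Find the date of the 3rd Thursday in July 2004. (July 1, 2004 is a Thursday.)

July 15, 2004

July 2004 begins on a Thursday, so the first Thursday is July 1.
The 3rd Thursday is 2 weeks later: 1 + 14 = 15.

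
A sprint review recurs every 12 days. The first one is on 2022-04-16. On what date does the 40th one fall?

The 40th occurrence is 39 intervals after the first: 39 × 12 = 468 days after 2022-04-16.
April has 30 days — 14 days to the end of April leaves 454.
From end of April to end of 2022 is 245 days (209 left).
January has 31 days (178 left).
February has 28 days (150 left).
March has 31 days (119 left).
April has 30 days (89 left).
May has 31 days (58 left).
June has 30 days (28 left).
28 days into July → 2023-07-28.

2023-07-28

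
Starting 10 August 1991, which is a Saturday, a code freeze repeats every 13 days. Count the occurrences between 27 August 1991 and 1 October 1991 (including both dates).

Occurrences land 13·i days after 10 August 1991 for i = 0, 1, 2, …
27 August 1991 is 17 days after the start; 17 ÷ 13 = 1 remainder 4; since the remainder is 4, round up to i = 2. First occurrence in the window: #3 on 5 September 1991 (2×13 = 26 days in).
1 October 1991 is 52 days after the start; 52 ÷ 13 = 4 remainder 0. Last occurrence in the window: #5 on 1 October 1991.
Occurrences #3 through #5: 3 in total.

3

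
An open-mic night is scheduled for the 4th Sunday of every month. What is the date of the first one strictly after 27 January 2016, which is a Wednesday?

January 2016 starts on a Friday; its first Sunday is the 3rd, so the 4th Sunday is the 24th — 24 January 2016.
That is not after 27 January 2016, so look at February 2016.
February 2016 starts on a Monday; its first Sunday is the 7th, so the 4th Sunday is the 28th — 28 February 2016.

28 February 2016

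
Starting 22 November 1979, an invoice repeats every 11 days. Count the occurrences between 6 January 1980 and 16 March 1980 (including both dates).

6

Occurrences land 11·i days after 22 November 1979 for i = 0, 1, 2, …
6 January 1980 is 45 days after the start; 45 ÷ 11 = 4 remainder 1; since the remainder is 1, round up to i = 5. First occurrence in the window: #6 on 16 January 1980 (5×11 = 55 days in).
16 March 1980 is 115 days after the start; 115 ÷ 11 = 10 remainder 5. Last occurrence in the window: #11 on 11 March 1980.
Occurrences #6 through #11: 6 in total.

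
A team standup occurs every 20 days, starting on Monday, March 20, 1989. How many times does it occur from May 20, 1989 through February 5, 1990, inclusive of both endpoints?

Occurrences land 20·i days after March 20, 1989 for i = 0, 1, 2, …
May 20, 1989 is 61 days after the start; 61 ÷ 20 = 3 remainder 1; since the remainder is 1, round up to i = 4. First occurrence in the window: #5 on June 8, 1989 (4×20 = 80 days in).
February 5, 1990 is 322 days after the start; 322 ÷ 20 = 16 remainder 2. Last occurrence in the window: #17 on February 3, 1990.
Occurrences #5 through #17: 13 in total.

13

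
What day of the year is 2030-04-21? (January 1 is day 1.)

Days in months before April: 31 + 28 + 31 = 90.
Plus 21 days into April → day 111.

111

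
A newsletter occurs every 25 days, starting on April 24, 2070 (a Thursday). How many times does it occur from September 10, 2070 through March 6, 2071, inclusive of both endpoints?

Occurrences land 25·i days after April 24, 2070 for i = 0, 1, 2, …
September 10, 2070 is 139 days after the start; 139 ÷ 25 = 5 remainder 14; since the remainder is 14, round up to i = 6. First occurrence in the window: #7 on September 21, 2070 (6×25 = 150 days in).
March 6, 2071 is 316 days after the start; 316 ÷ 25 = 12 remainder 16. Last occurrence in the window: #13 on February 18, 2071.
Occurrences #7 through #13: 7 in total.

7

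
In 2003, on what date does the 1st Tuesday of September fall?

2003-09-02

The first Tuesday of September 2003 is September 2.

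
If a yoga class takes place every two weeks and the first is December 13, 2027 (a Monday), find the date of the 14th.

The 14th occurrence is 13 intervals after the first: 13 × 14 = 182 days after December 13, 2027.
December has 31 days — 18 days to the end of December leaves 164.
January has 31 days (133 left).
February has 29 days (104 left).
March has 31 days (73 left).
April has 30 days (43 left).
May has 31 days (12 left).
12 days into June → June 12, 2028.

June 12, 2028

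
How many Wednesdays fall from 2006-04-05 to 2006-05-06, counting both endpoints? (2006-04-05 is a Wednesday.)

2006-04-05 is a Wednesday; the first Wednesday on or after it is 2006-04-05.
From 2006-04-05 to 2006-05-06: 25 + 6 = 31 days (rest of April, May).
31 ÷ 7 = 4 full weeks with remainder 3, so 4 more Wednesdays after the first → 5.

5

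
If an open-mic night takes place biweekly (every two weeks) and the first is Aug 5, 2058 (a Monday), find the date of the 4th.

The 4th occurrence is 3 intervals after the first: 3 × 14 = 42 days after Aug 5, 2058.
Aug has 31 days — 26 days to the end of Aug leaves 16.
16 days into Sep → Sep 16, 2058.

Sep 16, 2058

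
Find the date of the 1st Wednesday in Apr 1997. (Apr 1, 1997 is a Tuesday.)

Apr 2, 1997

Apr 1997 begins on a Tuesday, so the first Wednesday is Apr 2 (1 day later).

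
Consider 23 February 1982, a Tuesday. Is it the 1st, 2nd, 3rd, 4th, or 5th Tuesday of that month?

Day 23 falls in week ⌈23/7⌉ of the month.
Days 1–7 hold the 1st Tuesday, 8–14 the 2nd, 15–21 the 3rd, 22–28 the 4th, 29–31 the 5th.
23 is in the range for the 4th.

4th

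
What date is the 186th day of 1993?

January has 31 days (186 − 31 = 155 remain).
February has 28 days (155 − 28 = 127 remain).
March has 31 days (127 − 31 = 96 remain).
April has 30 days (96 − 30 = 66 remain).
May has 31 days (66 − 31 = 35 remain).
June has 30 days (35 − 30 = 5 remain).
5 into July → July 5.

1993-07-05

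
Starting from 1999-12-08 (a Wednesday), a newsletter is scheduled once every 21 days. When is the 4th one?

2000-02-09

The 4th occurrence is 3 intervals after the first: 3 × 21 = 63 days after 1999-12-08.
December has 31 days — 23 days to the end of December leaves 40.
January has 31 days (9 left).
9 days into February → 2000-02-09.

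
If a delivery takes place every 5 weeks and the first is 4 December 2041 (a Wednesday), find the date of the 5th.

23 April 2042

The 5th occurrence is 4 intervals after the first: 4 × 35 = 140 days after 4 December 2041.
December has 31 days — 27 days to the end of December leaves 113.
January has 31 days (82 left).
February has 28 days (54 left).
March has 31 days (23 left).
23 days into April → 23 April 2042.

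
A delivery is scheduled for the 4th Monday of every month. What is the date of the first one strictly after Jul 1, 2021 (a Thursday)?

Jul 2021 starts on a Thursday; its first Monday is the 5th, so the 4th Monday is the 26th — Jul 26, 2021.
Jul 26, 2021 is after Jul 1, 2021, so that is the next one.

Jul 26, 2021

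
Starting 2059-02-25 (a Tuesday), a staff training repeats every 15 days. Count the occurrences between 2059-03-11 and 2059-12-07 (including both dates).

19

Occurrences land 15·i days after 2059-02-25 for i = 0, 1, 2, …
2059-03-11 is 14 days after the start; 14 ÷ 15 = 0 remainder 14; since the remainder is 14, round up to i = 1. First occurrence in the window: #2 on 2059-03-12 (1×15 = 15 days in).
2059-12-07 is 285 days after the start; 285 ÷ 15 = 19 remainder 0. Last occurrence in the window: #20 on 2059-12-07.
Occurrences #2 through #20: 19 in total.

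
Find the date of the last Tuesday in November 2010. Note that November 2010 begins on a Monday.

November 2010 begins on a Monday, so the first Tuesday is November 2 (1 day later).
November 2010 has 30 days. Adding weeks: 2, 9, 16, 23, 30 — the last one ≤ 30 is the 30th.

2010-11-30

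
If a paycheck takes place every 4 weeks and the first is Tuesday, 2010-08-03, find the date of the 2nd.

2010-08-31

The 2nd occurrence is 1 interval after the first: 1 × 28 = 28 days after 2010-08-03.
28 days later is 2010-08-31.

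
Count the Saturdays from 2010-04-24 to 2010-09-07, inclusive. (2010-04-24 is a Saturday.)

2010-04-24 is a Saturday; the first Saturday on or after it is 2010-04-24.
From 2010-04-24 to 2010-09-07: 6 + 31 + 30 + 31 + 31 + 7 = 136 days (rest of April, May, June, July, August, September).
136 ÷ 7 = 19 full weeks with remainder 3, so 19 more Saturdays after the first → 20.

20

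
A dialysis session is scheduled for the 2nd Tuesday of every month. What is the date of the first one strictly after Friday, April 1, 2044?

April 12, 2044

April 2044 starts on a Friday; its first Tuesday is the 5th, so the 2nd Tuesday is the 12th — April 12, 2044.
April 12, 2044 is after April 1, 2044, so that is the next one.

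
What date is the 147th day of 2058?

27 May 2058

January has 31 days (147 − 31 = 116 remain).
February has 28 days (116 − 28 = 88 remain).
March has 31 days (88 − 31 = 57 remain).
April has 30 days (57 − 30 = 27 remain).
27 into May → May 27.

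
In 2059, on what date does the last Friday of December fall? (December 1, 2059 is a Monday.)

December 2059 begins on a Monday, so the first Friday is December 5 (4 days later).
December 2059 has 31 days. Adding weeks: 5, 12, 19, 26 — the last one ≤ 31 is the 26th.

26 December 2059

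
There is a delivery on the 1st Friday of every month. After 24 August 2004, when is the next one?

August 2004 starts on a Sunday, so its 1st Friday is 6 August 2004 (5 days in).
That is not after 24 August 2004, so look at September 2004.
September 2004 starts on a Wednesday, so its 1st Friday is 3 September 2004 (2 days in).

3 September 2004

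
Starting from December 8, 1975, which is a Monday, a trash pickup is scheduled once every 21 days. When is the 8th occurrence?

May 3, 1976

The 8th occurrence is 7 intervals after the first: 7 × 21 = 147 days after December 8, 1975.
December has 31 days — 23 days to the end of December leaves 124.
January has 31 days (93 left).
February has 29 days (64 left).
March has 31 days (33 left).
April has 30 days (3 left).
3 days into May → May 3, 1976.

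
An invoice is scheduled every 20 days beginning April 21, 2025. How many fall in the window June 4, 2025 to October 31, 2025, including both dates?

7

Occurrences land 20·i days after April 21, 2025 for i = 0, 1, 2, …
June 4, 2025 is 44 days after the start; 44 ÷ 20 = 2 remainder 4; since the remainder is 4, round up to i = 3. First occurrence in the window: #4 on June 20, 2025 (3×20 = 60 days in).
October 31, 2025 is 193 days after the start; 193 ÷ 20 = 9 remainder 13. Last occurrence in the window: #10 on October 18, 2025.
Occurrences #4 through #10: 7 in total.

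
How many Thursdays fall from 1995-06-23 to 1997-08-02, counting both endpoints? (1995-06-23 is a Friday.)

1995-06-23 is a Friday; the first Thursday on or after it is 1995-06-29 (6 days later).
From 1995-06-29 to 1997-08-02: 185 + 366 + 214 = 765 days (rest of 1995, 1996, to 1997-08-02 in 1997).
765 ÷ 7 = 109 full weeks with remainder 2, so 109 more Thursdays after the first → 110.

110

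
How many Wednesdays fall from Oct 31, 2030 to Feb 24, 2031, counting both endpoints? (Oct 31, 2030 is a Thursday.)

Oct 31, 2030 is a Thursday; the first Wednesday on or after it is Nov 6, 2030 (6 days later).
From Nov 6, 2030 to Feb 24, 2031: 24 + 31 + 31 + 24 = 110 days (rest of Nov, Dec, Jan, Feb).
110 ÷ 7 = 15 full weeks with remainder 5, so 15 more Wednesdays after the first → 16.

16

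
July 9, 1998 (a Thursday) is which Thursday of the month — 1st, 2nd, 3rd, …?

Day 9 falls in week ⌈9/7⌉ of the month.
Days 1–7 hold the 1st Thursday, 8–14 the 2nd, 15–21 the 3rd, 22–28 the 4th, 29–31 the 5th.
9 is in the range for the 2nd.

2nd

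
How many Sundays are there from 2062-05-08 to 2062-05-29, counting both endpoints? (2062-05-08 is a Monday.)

2062-05-08 is a Monday; the first Sunday on or after it is 2062-05-14 (6 days later).
From 2062-05-14 to 2062-05-29 is 29 − 14 = 15 days.
15 ÷ 7 = 2 full weeks with remainder 1, so 2 more Sundays after the first → 3.

3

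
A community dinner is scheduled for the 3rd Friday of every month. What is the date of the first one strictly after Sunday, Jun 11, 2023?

Jun 16, 2023

Jun 2023 starts on a Thursday; its first Friday is the 2nd, so the 3rd Friday is the 16th — Jun 16, 2023.
Jun 16, 2023 is after Jun 11, 2023, so that is the next one.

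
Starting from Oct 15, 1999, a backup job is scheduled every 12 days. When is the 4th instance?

The 4th occurrence is 3 intervals after the first: 3 × 12 = 36 days after Oct 15, 1999.
Oct has 31 days — 16 days to the end of Oct leaves 20.
20 days into Nov → Nov 20, 1999.

Nov 20, 1999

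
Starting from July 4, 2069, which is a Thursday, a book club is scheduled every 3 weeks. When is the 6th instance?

October 17, 2069

The 6th occurrence is 5 intervals after the first: 5 × 21 = 105 days after July 4, 2069.
July has 31 days — 27 days to the end of July leaves 78.
August has 31 days (47 left).
September has 30 days (17 left).
17 days into October → October 17, 2069.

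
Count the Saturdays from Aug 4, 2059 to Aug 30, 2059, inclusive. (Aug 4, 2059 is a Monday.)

4

Aug 4, 2059 is a Monday; the first Saturday on or after it is Aug 9, 2059 (5 days later).
From Aug 9, 2059 to Aug 30, 2059 is 30 − 9 = 21 days.
21 ÷ 7 = 3 full weeks with remainder 0, so 3 more Saturdays after the first → 4.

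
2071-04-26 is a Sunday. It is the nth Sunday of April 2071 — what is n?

4th

Day 26 falls in week ⌈26/7⌉ of the month.
Days 1–7 hold the 1st Sunday, 8–14 the 2nd, 15–21 the 3rd, 22–28 the 4th, 29–31 the 5th.
26 is in the range for the 4th.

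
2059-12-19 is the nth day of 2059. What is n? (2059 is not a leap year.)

Days in months before December: 31 + 28 + 31 + 30 + 31 + 30 + 31 + 31 + 30 + 31 + 30 = 334.
Plus 19 days into December → day 353.

353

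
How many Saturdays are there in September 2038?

4

1 September 2038 is a Wednesday; the first Saturday on or after it is 4 September 2038 (3 days later).
From 4 September 2038 to 30 September 2038 is 30 − 4 = 26 days.
26 ÷ 7 = 3 full weeks with remainder 5, so 3 more Saturdays after the first → 4.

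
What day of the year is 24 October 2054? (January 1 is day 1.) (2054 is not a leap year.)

Days in months before October: 31 + 28 + 31 + 30 + 31 + 30 + 31 + 31 + 30 = 273.
Plus 24 days into October → day 297.

297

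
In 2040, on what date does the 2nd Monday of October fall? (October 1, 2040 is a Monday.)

October 2040 begins on a Monday, so the first Monday is October 1.
The 2nd Monday is 1 weeks later: 1 + 7 = 8.

2040-10-08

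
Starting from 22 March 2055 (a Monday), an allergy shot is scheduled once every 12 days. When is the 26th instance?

16 January 2056

The 26th occurrence is 25 intervals after the first: 25 × 12 = 300 days after 22 March 2055.
March has 31 days — 9 days to the end of March leaves 291.
April has 30 days (261 left).
May has 31 days (230 left).
June has 30 days (200 left).
July has 31 days (169 left).
August has 31 days (138 left).
September has 30 days (108 left).
October has 31 days (77 left).
November has 30 days (47 left).
December has 31 days (16 left).
16 days into January → 16 January 2056.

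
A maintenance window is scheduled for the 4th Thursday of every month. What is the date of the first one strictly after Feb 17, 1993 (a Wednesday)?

Feb 1993 starts on a Monday; its first Thursday is the 4th, so the 4th Thursday is the 25th — Feb 25, 1993.
Feb 25, 1993 is after Feb 17, 1993, so that is the next one.

Feb 25, 1993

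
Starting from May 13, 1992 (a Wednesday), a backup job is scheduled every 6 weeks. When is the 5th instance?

October 28, 1992

The 5th occurrence is 4 intervals after the first: 4 × 42 = 168 days after May 13, 1992.
May has 31 days — 18 days to the end of May leaves 150.
June has 30 days (120 left).
July has 31 days (89 left).
August has 31 days (58 left).
September has 30 days (28 left).
28 days into October → October 28, 1992.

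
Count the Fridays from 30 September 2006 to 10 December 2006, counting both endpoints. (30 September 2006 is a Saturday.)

10

30 September 2006 is a Saturday; the first Friday on or after it is 6 October 2006 (6 days later).
From 6 October 2006 to 10 December 2006: 25 + 30 + 10 = 65 days (rest of October, November, December).
65 ÷ 7 = 9 full weeks with remainder 2, so 9 more Fridays after the first → 10.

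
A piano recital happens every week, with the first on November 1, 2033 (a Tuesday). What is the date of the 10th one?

January 3, 2034

The 10th occurrence is 9 intervals after the first: 9 × 7 = 63 days after November 1, 2033.
November has 30 days — 29 days to the end of November leaves 34.
December has 31 days (3 left).
3 days into January → January 3, 2034.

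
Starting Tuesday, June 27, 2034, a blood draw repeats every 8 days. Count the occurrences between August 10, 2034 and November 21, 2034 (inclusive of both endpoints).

13

Occurrences land 8·i days after June 27, 2034 for i = 0, 1, 2, …
August 10, 2034 is 44 days after the start; 44 ÷ 8 = 5 remainder 4; since the remainder is 4, round up to i = 6. First occurrence in the window: #7 on August 14, 2034 (6×8 = 48 days in).
November 21, 2034 is 147 days after the start; 147 ÷ 8 = 18 remainder 3. Last occurrence in the window: #19 on November 18, 2034.
Occurrences #7 through #19: 13 in total.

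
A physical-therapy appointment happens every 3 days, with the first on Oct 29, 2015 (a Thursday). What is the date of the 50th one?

The 50th occurrence is 49 intervals after the first: 49 × 3 = 147 days after Oct 29, 2015.
Oct has 31 days — 2 days to the end of Oct leaves 145.
Nov has 30 days (115 left).
Dec has 31 days (84 left).
Jan has 31 days (53 left).
Feb has 29 days (24 left).
24 days into Mar → Mar 24, 2016.

Mar 24, 2016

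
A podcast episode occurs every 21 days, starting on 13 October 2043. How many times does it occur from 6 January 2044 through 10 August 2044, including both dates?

10

Occurrences land 21·i days after 13 October 2043 for i = 0, 1, 2, …
6 January 2044 is 85 days after the start; 85 ÷ 21 = 4 remainder 1; since the remainder is 1, round up to i = 5. First occurrence in the window: #6 on 26 January 2044 (5×21 = 105 days in).
10 August 2044 is 302 days after the start; 302 ÷ 21 = 14 remainder 8. Last occurrence in the window: #15 on 2 August 2044.
Occurrences #6 through #15: 10 in total.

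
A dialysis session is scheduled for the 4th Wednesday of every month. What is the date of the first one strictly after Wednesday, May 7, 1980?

May 28, 1980

May 1980 starts on a Thursday; its first Wednesday is the 7th, so the 4th Wednesday is the 28th — May 28, 1980.
May 28, 1980 is after May 7, 1980, so that is the next one.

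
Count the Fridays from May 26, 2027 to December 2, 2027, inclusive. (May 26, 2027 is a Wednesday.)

27

May 26, 2027 is a Wednesday; the first Friday on or after it is May 28, 2027 (2 days later).
From May 28, 2027 to December 2, 2027: 3 + 30 + 31 + 31 + 30 + 31 + 30 + 2 = 188 days (rest of May, June, July, August, September, October, November, December).
188 ÷ 7 = 26 full weeks with remainder 6, so 26 more Fridays after the first → 27.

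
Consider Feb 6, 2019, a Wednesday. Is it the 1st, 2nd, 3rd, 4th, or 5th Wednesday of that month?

1st

Day 6 falls in week ⌈6/7⌉ of the month.
Days 1–7 hold the 1st Wednesday, 8–14 the 2nd, 15–21 the 3rd, 22–28 the 4th, 29–31 the 5th.
6 is in the range for the 1st.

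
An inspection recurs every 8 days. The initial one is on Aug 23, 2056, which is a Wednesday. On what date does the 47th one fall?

Aug 26, 2057

The 47th occurrence is 46 intervals after the first: 46 × 8 = 368 days after Aug 23, 2056.
Aug has 31 days — 8 days to the end of Aug leaves 360.
Sep has 30 days (330 left).
Oct has 31 days (299 left).
Nov has 30 days (269 left).
Dec has 31 days (238 left).
Jan has 31 days (207 left).
Feb has 28 days (179 left).
Mar has 31 days (148 left).
Apr has 30 days (118 left).
May has 31 days (87 left).
Jun has 30 days (57 left).
Jul has 31 days (26 left).
26 days into Aug → Aug 26, 2057.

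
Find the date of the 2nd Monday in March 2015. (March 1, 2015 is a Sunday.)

9 March 2015

March 2015 begins on a Sunday, so the first Monday is March 2 (1 day later).
The 2nd Monday is 1 weeks later: 2 + 7 = 9.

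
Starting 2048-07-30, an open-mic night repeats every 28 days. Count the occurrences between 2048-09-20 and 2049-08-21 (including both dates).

Occurrences land 28·i days after 2048-07-30 for i = 0, 1, 2, …
2048-09-20 is 52 days after the start; 52 ÷ 28 = 1 remainder 24; since the remainder is 24, round up to i = 2. First occurrence in the window: #3 on 2048-09-24 (2×28 = 56 days in).
2049-08-21 is 387 days after the start; 387 ÷ 28 = 13 remainder 23. Last occurrence in the window: #14 on 2049-07-29.
Occurrences #3 through #14: 12 in total.

12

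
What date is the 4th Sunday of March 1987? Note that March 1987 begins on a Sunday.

March 1987 begins on a Sunday, so the first Sunday is March 1.
The 4th Sunday is 3 weeks later: 1 + 21 = 22.

1987-03-22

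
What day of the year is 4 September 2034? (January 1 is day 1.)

247

Days in months before September: 31 + 28 + 31 + 30 + 31 + 30 + 31 + 31 = 243.
Plus 4 days into September → day 247.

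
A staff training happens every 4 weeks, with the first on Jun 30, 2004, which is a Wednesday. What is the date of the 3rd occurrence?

Aug 25, 2004

The 3rd occurrence is 2 intervals after the first: 2 × 28 = 56 days after Jun 30, 2004.
Jun has 30 days — 0 days to the end of Jun leaves 56.
Jul has 31 days (25 left).
25 days into Aug → Aug 25, 2004.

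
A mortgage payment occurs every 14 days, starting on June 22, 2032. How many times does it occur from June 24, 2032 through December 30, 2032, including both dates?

13

Occurrences land 14·i days after June 22, 2032 for i = 0, 1, 2, …
June 24, 2032 is 2 days after the start; 2 ÷ 14 = 0 remainder 2; since the remainder is 2, round up to i = 1. First occurrence in the window: #2 on July 6, 2032 (1×14 = 14 days in).
December 30, 2032 is 191 days after the start; 191 ÷ 14 = 13 remainder 9. Last occurrence in the window: #14 on December 21, 2032.
Occurrences #2 through #14: 13 in total.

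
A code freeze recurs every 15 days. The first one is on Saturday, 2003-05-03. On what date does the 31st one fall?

2004-07-26

The 31st occurrence is 30 intervals after the first: 30 × 15 = 450 days after 2003-05-03.
May has 31 days — 28 days to the end of May leaves 422.
From end of May to end of 2003 is 214 days (208 left).
January has 31 days (177 left).
February has 29 days (148 left).
March has 31 days (117 left).
April has 30 days (87 left).
May has 31 days (56 left).
June has 30 days (26 left).
26 days into July → 2004-07-26.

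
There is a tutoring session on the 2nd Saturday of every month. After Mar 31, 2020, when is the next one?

Mar 2020 starts on a Sunday; its first Saturday is the 7th, so the 2nd Saturday is the 14th — Mar 14, 2020.
That is not after Mar 31, 2020, so look at Apr 2020.
Apr 2020 starts on a Wednesday; its first Saturday is the 4th, so the 2nd Saturday is the 11th — Apr 11, 2020.

Apr 11, 2020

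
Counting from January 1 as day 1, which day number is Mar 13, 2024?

73

Days in months before Mar: 31 + 29 = 60.
Plus 13 days into Mar → day 73.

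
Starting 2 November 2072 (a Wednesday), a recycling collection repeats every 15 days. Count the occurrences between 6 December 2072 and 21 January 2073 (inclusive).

3

Occurrences land 15·i days after 2 November 2072 for i = 0, 1, 2, …
6 December 2072 is 34 days after the start; 34 ÷ 15 = 2 remainder 4; since the remainder is 4, round up to i = 3. First occurrence in the window: #4 on 17 December 2072 (3×15 = 45 days in).
21 January 2073 is 80 days after the start; 80 ÷ 15 = 5 remainder 5. Last occurrence in the window: #6 on 16 January 2073.
Occurrences #4 through #6: 3 in total.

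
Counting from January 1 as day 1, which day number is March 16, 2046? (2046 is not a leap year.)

75

Days in months before March: 31 + 28 = 59.
Plus 16 days into March → day 75.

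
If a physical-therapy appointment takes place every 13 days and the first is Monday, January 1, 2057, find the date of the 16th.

The 16th occurrence is 15 intervals after the first: 15 × 13 = 195 days after January 1, 2057.
January has 31 days — 30 days to the end of January leaves 165.
February has 28 days (137 left).
March has 31 days (106 left).
April has 30 days (76 left).
May has 31 days (45 left).
June has 30 days (15 left).
15 days into July → July 15, 2057.

July 15, 2057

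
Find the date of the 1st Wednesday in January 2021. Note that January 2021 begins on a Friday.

2021-01-06

January 2021 begins on a Friday, so the first Wednesday is January 6 (5 days later).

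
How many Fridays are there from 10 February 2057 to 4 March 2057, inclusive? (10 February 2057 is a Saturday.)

3

10 February 2057 is a Saturday; the first Friday on or after it is 16 February 2057 (6 days later).
From 16 February 2057 to 4 March 2057: 12 + 4 = 16 days (rest of February, March).
16 ÷ 7 = 2 full weeks with remainder 2, so 2 more Fridays after the first → 3.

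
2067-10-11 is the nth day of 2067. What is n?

Days in months before October: 31 + 28 + 31 + 30 + 31 + 30 + 31 + 31 + 30 = 273.
Plus 11 days into October → day 284.

284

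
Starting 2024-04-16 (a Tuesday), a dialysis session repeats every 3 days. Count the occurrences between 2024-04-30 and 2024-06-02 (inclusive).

Occurrences land 3·i days after 2024-04-16 for i = 0, 1, 2, …
2024-04-30 is 14 days after the start; 14 ÷ 3 = 4 remainder 2; since the remainder is 2, round up to i = 5. First occurrence in the window: #6 on 2024-05-01 (5×3 = 15 days in).
2024-06-02 is 47 days after the start; 47 ÷ 3 = 15 remainder 2. Last occurrence in the window: #16 on 2024-05-31.
Occurrences #6 through #16: 11 in total.

11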